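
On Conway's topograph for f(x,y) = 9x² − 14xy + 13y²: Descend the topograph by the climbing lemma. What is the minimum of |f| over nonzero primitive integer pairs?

translate: b→4 (≡-14 mod 18), so (9,-14,13)→(9,4,8)
flip: (9,4,8)→(8,-4,9)
reduced (well bottom): (8,-4,9) with a≤c, −a<b≤a
well minimum = a = 8

8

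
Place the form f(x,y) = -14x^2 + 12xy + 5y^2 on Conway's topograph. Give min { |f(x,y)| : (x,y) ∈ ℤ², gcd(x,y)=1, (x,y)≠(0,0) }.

river: ρ → (5,18,-5)
river: ρ → (-5,12,14)
river: ρ → (14,16,-3)
river: ρ → (-3,20,2)
river: ρ → (2,20,-3)
river: ρ → (-3,16,14)
river: ρ → (14,12,-5)
river: ρ → (-5,18,5)
river: ρ → (5,12,-14)
river: ρ → (-14,16,3)
river: ρ → (3,20,-2)
river: ρ → (-2,20,3)
river: ρ → (3,16,-14)
river: ρ → (-14,12,5)
closes: descent 0, river 14
min |a| on river = 2

2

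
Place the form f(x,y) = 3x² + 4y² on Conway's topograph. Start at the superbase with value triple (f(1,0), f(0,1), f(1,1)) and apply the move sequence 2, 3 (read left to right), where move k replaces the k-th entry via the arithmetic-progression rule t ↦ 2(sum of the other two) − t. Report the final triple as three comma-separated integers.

start (3,4,7) = (f(1,0),f(0,1),f(1,1))
replace slot 2: 2·(3+7) − 4 = 16 → (3,16,7)
replace slot 3: 2·(3+16) − 7 = 31 → (3,16,31)

3,16,31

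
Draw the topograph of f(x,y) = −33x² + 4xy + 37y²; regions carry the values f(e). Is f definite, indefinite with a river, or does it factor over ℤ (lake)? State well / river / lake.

D = b²−4ac = 4² − 4·(-33)·37 = 4900
D = 70² is a perfect square ⇒ form factors over ℤ ⇒ lakes

lake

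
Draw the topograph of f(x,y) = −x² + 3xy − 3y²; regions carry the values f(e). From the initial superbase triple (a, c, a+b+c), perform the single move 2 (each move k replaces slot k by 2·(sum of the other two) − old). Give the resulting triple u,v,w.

start (-1,-3,-1) = (f(1,0),f(0,1),f(1,1))
replace slot 2: 2·((-1)+(-1)) − (-3) = -1 → (-1,-1,-1)

-1,-1,-1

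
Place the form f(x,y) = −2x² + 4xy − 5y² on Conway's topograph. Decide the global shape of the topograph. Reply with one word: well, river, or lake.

D = b²−4ac = 4² − 4·(-2)·(-5) = -24
D < 0 ⇒ definite ⇒ every region one sign ⇒ single well

well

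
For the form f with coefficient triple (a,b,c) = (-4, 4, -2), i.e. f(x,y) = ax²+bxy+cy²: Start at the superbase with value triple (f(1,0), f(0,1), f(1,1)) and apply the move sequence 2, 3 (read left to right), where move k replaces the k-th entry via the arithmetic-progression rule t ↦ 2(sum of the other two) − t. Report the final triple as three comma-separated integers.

start (-4,-2,-2) = (f(1,0),f(0,1),f(1,1))
replace slot 2: 2·((-4)+(-2)) − (-2) = -10 → (-4,-10,-2)
replace slot 3: 2·((-4)+(-10)) − (-2) = -26 → (-4,-10,-26)

-4,-10,-26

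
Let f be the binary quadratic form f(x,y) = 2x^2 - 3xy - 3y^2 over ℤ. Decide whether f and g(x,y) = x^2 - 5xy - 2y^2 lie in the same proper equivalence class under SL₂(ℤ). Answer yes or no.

D₁ = 33, D₂ = 33
river cycle of f (length 4): (-3, 3, 2), (2, 5, -1), (-1, 5, 2), (2, 3, -3)
river cycle of g (length 4): (-2, 5, 1), (1, 5, -2), (-2, 3, 3), (3, 3, -2)
cycles differ ⇒ inequivalent

no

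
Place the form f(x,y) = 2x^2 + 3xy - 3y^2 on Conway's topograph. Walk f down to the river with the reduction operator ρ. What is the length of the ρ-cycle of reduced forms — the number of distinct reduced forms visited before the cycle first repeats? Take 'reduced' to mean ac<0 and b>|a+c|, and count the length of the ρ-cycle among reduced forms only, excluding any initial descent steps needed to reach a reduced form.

D = 33, ⌊√D⌋ = 5
river: ρ → (-3,3,2)
river: ρ → (2,5,-1)
river: ρ → (-1,5,2)
river: ρ → (2,3,-3)
ρ-cycle length = 4 (tail of 0 descent steps not counted)

4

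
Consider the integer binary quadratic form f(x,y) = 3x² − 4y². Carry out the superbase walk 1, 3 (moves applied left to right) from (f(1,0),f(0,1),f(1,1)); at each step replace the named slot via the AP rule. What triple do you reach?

start (3,-4,-1) = (f(1,0),f(0,1),f(1,1))
replace slot 1: 2·((-4)+(-1)) − 3 = -13 → (-13,-4,-1)
replace slot 3: 2·((-13)+(-4)) − (-1) = -33 → (-13,-4,-33)

-13,-4,-33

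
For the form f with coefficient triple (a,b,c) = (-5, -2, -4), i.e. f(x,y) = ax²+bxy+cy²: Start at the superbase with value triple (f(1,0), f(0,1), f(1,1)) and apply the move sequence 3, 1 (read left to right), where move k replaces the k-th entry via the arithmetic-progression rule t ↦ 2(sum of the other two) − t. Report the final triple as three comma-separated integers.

start (-5,-4,-11) = (f(1,0),f(0,1),f(1,1))
replace slot 3: 2·((-5)+(-4)) − (-11) = -7 → (-5,-4,-7)
replace slot 1: 2·((-4)+(-7)) − (-5) = -17 → (-17,-4,-7)

-17,-4,-7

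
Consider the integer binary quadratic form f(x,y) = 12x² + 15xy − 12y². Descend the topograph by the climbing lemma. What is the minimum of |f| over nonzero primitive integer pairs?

river: ρ → (-12,9,15)
river: ρ → (15,21,-6)
river: ρ → (-6,27,3)
river: ρ → (3,27,-6)
river: ρ → (-6,21,15)
river: ρ → (15,9,-12)
river: ρ → (-12,15,12)
river: ρ → (12,9,-15)
river: ρ → (-15,21,6)
river: ρ → (6,27,-3)
river: ρ → (-3,27,6)
river: ρ → (6,21,-15)
river: ρ → (-15,9,12)
river: ρ → (12,15,-12)
closes: descent 0, river 14
min |a| on river = 3

3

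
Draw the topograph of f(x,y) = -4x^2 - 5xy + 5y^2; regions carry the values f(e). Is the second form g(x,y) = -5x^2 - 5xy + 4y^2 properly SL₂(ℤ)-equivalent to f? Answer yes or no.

D₁ = 105, D₂ = 105
river cycle of f (length 6): (5, 5, -4), (-4, 3, 6), (6, 9, -1), (-1, 9, 6), (6, 3, -4), (-4, 5, 5)
river cycle of g (length 6): (4, 5, -5), (-5, 5, 4), (4, 3, -6), (-6, 9, 1), (1, 9, -6), (-6, 3, 4)
cycles differ ⇒ inequivalent

no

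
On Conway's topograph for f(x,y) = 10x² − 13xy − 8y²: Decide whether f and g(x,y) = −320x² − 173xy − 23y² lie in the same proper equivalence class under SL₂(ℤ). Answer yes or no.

D₁ = 489, D₂ = 489
river cycle of f (length 22): (-8, 13, 10), (10, 7, -11), (-11, 15, 6), (6, 21, -2), (-2, 19, 16), (16, 13, -5), (-5, 17, 10), (10, 3, -12), (-12, 21, 1), (1, 21, -12), … (12 more)
river cycle of g (length 22): (4, 19, -8), (-8, 13, 10), (10, 7, -11), (-11, 15, 6), (6, 21, -2), (-2, 19, 16), (16, 13, -5), (-5, 17, 10), (10, 3, -12), (-12, 21, 1), … (12 more)
cycles coincide ⇒ equivalent

yes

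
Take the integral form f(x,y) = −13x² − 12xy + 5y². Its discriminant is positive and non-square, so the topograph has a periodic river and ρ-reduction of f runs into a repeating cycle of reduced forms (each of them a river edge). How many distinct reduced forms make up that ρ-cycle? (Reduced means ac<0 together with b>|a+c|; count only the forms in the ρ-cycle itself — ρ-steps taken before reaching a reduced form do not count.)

D = 404, ⌊√D⌋ = 20
descent: ρ → (5,12,-13)  [lands on river]
river: ρ → (-13,14,4)
river: ρ → (4,18,-5)
river: ρ → (-5,12,13)
river: ρ → (13,14,-4)
river: ρ → (-4,18,5)
ρ-cycle length = 6 (tail of 1 descent step not counted)

6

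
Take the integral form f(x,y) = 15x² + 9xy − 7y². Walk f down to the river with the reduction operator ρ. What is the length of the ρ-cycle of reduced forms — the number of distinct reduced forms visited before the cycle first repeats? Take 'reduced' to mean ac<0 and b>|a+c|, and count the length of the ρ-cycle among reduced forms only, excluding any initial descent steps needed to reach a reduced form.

D = 501, ⌊√D⌋ = 22
river: ρ → (-7,19,5)
river: ρ → (5,21,-3)
river: ρ → (-3,21,5)
river: ρ → (5,19,-7)
river: ρ → (-7,9,15)
river: ρ → (15,21,-1)
river: ρ → (-1,21,15)
river: ρ → (15,9,-7)
ρ-cycle length = 8 (tail of 0 descent steps not counted)

8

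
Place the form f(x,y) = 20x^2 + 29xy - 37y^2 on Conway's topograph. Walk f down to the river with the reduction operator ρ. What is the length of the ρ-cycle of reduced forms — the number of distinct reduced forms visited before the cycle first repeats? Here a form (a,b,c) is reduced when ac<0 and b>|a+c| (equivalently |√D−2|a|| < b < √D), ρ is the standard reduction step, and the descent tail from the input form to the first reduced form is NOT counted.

D = 3801, ⌊√D⌋ = 61
river: ρ → (-37,45,12)
river: ρ → (12,51,-25)
river: ρ → (-25,49,14)
river: ρ → (14,35,-46)
river: ρ → (-46,57,3)
river: ρ → (3,57,-46)
river: ρ → (-46,35,14)
river: ρ → (14,49,-25)
river: ρ → (-25,51,12)
river: ρ → (12,45,-37)
river: ρ → (-37,29,20)
river: ρ → (20,51,-15)
river: ρ → (-15,39,38)
river: ρ → (38,37,-16)
river: ρ → (-16,59,5)
river: ρ → (5,61,-4)
river: ρ → (-4,59,20)
river: ρ → (20,61,-1)
river: ρ → (-1,61,20)
river: ρ → (20,59,-4)
river: ρ → (-4,61,5)
river: ρ → (5,59,-16)
river: ρ → (-16,37,38)
river: ρ → (38,39,-15)
river: ρ → (-15,51,20)
river: ρ → (20,29,-37)
ρ-cycle length = 26 (tail of 0 descent steps not counted)

26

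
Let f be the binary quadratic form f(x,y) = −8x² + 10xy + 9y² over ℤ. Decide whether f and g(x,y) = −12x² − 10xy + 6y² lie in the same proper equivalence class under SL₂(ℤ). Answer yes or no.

D₁ = 388, D₂ = 388
river cycle of f (length 22): (9, 8, -9), (-9, 10, 8), (8, 6, -11), (-11, 16, 3), (3, 14, -16), (-16, 18, 1), (1, 18, -16), (-16, 14, 3), (3, 16, -11), (-11, 6, 8), … (12 more)
river cycle of g (length 18): (6, 10, -12), (-12, 14, 4), (4, 18, -4), (-4, 14, 12), (12, 10, -6), (-6, 14, 8), (8, 18, -2), (-2, 18, 8), (8, 14, -6), (-6, 10, 12), … (8 more)
cycles differ ⇒ inequivalent

no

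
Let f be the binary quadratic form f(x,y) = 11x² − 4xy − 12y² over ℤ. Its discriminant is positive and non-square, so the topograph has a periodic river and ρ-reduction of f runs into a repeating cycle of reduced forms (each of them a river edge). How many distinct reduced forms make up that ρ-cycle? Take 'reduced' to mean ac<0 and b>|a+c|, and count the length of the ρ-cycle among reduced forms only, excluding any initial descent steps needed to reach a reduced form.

D = 544, ⌊√D⌋ = 23
descent: ρ → (-12,4,11)  [lands on river]
river: ρ → (11,18,-5)
river: ρ → (-5,22,3)
river: ρ → (3,20,-12)
ρ-cycle length = 4 (tail of 1 descent step not counted)

4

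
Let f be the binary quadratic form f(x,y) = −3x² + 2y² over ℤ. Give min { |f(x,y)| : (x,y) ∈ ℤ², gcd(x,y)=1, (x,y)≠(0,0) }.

descent: ρ → (2,4,-1)  [lands on river]
river: ρ → (-1,4,2)
closes: descent 1, river 2
min |a| on river = 1

1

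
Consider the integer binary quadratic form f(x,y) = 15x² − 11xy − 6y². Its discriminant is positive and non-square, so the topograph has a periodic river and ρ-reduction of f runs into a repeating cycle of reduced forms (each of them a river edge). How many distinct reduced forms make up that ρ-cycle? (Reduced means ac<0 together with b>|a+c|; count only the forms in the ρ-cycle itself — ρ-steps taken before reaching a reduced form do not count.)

D = 481, ⌊√D⌋ = 21
descent: ρ → (-6,11,15)  [lands on river]
river: ρ → (15,19,-2)
river: ρ → (-2,21,5)
river: ρ → (5,19,-6)
river: ρ → (-6,17,8)
river: ρ → (8,15,-8)
river: ρ → (-8,17,6)
river: ρ → (6,19,-5)
river: ρ → (-5,21,2)
river: ρ → (2,19,-15)
river: ρ → (-15,11,6)
river: ρ → (6,13,-13)
river: ρ → (-13,13,6)
river: ρ → (6,11,-15)
river: ρ → (-15,19,2)
river: ρ → (2,21,-5)
river: ρ → (-5,19,6)
river: ρ → (6,17,-8)
river: ρ → (-8,15,8)
river: ρ → (8,17,-6)
river: ρ → (-6,19,5)
river: ρ → (5,21,-2)
river: ρ → (-2,19,15)
river: ρ → (15,11,-6)
river: ρ → (-6,13,13)
river: ρ → (13,13,-6)
ρ-cycle length = 26 (tail of 1 descent step not counted)

26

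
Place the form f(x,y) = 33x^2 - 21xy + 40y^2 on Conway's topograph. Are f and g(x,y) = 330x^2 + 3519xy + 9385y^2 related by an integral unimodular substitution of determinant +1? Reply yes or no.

D₁ = -4839, D₂ = -4839
f: reduced (well bottom): (33,-21,40) with a≤c, −a<b≤a
g: translate: b→219 (≡3519 mod 660), so (330,3519,9385)→(330,219,40)
g: flip: (330,219,40)→(40,-219,330)
g: translate: b→21 (≡-219 mod 80), so (40,-219,330)→(40,21,33)
g: flip: (40,21,33)→(33,-21,40)
g: reduced (well bottom): (33,-21,40) with a≤c, −a<b≤a
reduced forms (33, -21, 40) vs (33, -21, 40) ⇒ equivalent

yes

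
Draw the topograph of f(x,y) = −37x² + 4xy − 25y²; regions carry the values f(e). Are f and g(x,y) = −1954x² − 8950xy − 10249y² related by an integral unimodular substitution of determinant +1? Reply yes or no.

D₁ = -3684, D₂ = -3684
f is negative-definite; reduce −f:
−f: flip: (37,-4,25)→(25,4,37)
−f: reduced (well bottom): (25,4,37) with a≤c, −a<b≤a
flip sign back: reduced form of f is (-25,-4,-37)
g is negative-definite; reduce −g:
−g: translate: b→1134 (≡8950 mod 3908), so (1954,8950,10249)→(1954,1134,165)
−g: flip: (1954,1134,165)→(165,-1134,1954)
−g: translate: b→-144 (≡-1134 mod 330), so (165,-1134,1954)→(165,-144,37)
−g: flip: (165,-144,37)→(37,144,165)
−g: translate: b→-4 (≡144 mod 74), so (37,144,165)→(37,-4,25)
−g: flip: (37,-4,25)→(25,4,37)
−g: reduced (well bottom): (25,4,37) with a≤c, −a<b≤a
flip sign back: reduced form of g is (-25,-4,-37)
reduced forms (-25, -4, -37) vs (-25, -4, -37) ⇒ equivalent

yes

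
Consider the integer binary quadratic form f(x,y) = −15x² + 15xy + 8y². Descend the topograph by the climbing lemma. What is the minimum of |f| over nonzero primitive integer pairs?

river: ρ → (8,17,-13)
river: ρ → (-13,9,12)
river: ρ → (12,15,-10)
river: ρ → (-10,25,2)
river: ρ → (2,23,-22)
river: ρ → (-22,21,3)
river: ρ → (3,21,-22)
river: ρ → (-22,23,2)
river: ρ → (2,25,-10)
river: ρ → (-10,15,12)
river: ρ → (12,9,-13)
river: ρ → (-13,17,8)
river: ρ → (8,15,-15)
river: ρ → (-15,15,8)
closes: descent 0, river 14
min |a| on river = 2

2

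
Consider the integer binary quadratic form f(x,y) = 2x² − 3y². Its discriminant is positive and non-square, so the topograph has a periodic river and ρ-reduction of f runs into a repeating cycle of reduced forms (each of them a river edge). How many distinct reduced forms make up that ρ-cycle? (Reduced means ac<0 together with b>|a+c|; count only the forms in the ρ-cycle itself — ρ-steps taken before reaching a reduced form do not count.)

D = 24, ⌊√D⌋ = 4
descent: ρ → (-3,0,2)
descent: ρ → (2,4,-1)  [lands on river]
river: ρ → (-1,4,2)
ρ-cycle length = 2 (tail of 2 descent steps not counted)

2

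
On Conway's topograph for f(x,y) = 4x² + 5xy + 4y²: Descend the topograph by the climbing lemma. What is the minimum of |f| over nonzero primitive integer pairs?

translate: b→-3 (≡5 mod 8), so (4,5,4)→(4,-3,3)
flip: (4,-3,3)→(3,3,4)
reduced (well bottom): (3,3,4) with a≤c, −a<b≤a
well minimum = a = 3

3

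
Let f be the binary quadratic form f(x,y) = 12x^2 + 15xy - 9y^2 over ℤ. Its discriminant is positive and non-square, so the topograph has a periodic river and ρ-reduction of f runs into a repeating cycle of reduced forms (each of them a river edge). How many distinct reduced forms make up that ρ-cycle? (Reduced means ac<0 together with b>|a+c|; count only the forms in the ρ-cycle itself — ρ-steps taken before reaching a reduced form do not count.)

D = 657, ⌊√D⌋ = 25
river: ρ → (-9,21,6)
river: ρ → (6,15,-18)
river: ρ → (-18,21,3)
river: ρ → (3,21,-18)
river: ρ → (-18,15,6)
river: ρ → (6,21,-9)
river: ρ → (-9,15,12)
river: ρ → (12,9,-12)
river: ρ → (-12,15,9)
river: ρ → (9,21,-6)
river: ρ → (-6,15,18)
river: ρ → (18,21,-3)
river: ρ → (-3,21,18)
river: ρ → (18,15,-6)
river: ρ → (-6,21,9)
river: ρ → (9,15,-12)
river: ρ → (-12,9,12)
river: ρ → (12,15,-9)
ρ-cycle length = 18 (tail of 0 descent steps not counted)

18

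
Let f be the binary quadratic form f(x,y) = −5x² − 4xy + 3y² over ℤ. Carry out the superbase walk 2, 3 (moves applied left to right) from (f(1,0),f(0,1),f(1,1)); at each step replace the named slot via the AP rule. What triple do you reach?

start (-5,3,-6) = (f(1,0),f(0,1),f(1,1))
replace slot 2: 2·((-5)+(-6)) − 3 = -25 → (-5,-25,-6)
replace slot 3: 2·((-5)+(-25)) − (-6) = -54 → (-5,-25,-54)

-5,-25,-54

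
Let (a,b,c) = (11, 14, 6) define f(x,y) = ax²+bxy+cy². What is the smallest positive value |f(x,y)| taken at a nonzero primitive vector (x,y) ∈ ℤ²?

translate: b→-8 (≡14 mod 22), so (11,14,6)→(11,-8,3)
flip: (11,-8,3)→(3,8,11)
translate: b→2 (≡8 mod 6), so (3,8,11)→(3,2,6)
reduced (well bottom): (3,2,6) with a≤c, −a<b≤a
well minimum = a = 3

3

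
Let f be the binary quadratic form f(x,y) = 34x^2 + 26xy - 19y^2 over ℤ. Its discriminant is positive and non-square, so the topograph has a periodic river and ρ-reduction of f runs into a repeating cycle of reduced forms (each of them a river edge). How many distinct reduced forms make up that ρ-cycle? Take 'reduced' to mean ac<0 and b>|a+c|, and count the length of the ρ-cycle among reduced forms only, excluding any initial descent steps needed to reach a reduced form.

D = 3260, ⌊√D⌋ = 57
river: ρ → (-19,50,10)
river: ρ → (10,50,-19)
river: ρ → (-19,26,34)
river: ρ → (34,42,-11)
river: ρ → (-11,46,26)
river: ρ → (26,6,-31)
river: ρ → (-31,56,1)
river: ρ → (1,56,-31)
river: ρ → (-31,6,26)
river: ρ → (26,46,-11)
river: ρ → (-11,42,34)
river: ρ → (34,26,-19)
ρ-cycle length = 12 (tail of 0 descent steps not counted)

12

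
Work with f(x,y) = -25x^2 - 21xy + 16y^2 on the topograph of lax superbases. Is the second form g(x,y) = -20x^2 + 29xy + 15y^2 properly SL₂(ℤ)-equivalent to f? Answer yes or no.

D₁ = 2041, D₂ = 2041
river cycle of f (length 32): (16, 21, -25), (-25, 29, 12), (12, 43, -4), (-4, 45, 1), (1, 45, -4), (-4, 43, 12), (12, 29, -25), (-25, 21, 16), (16, 43, -3), (-3, 41, 30), … (22 more)
river cycle of g (length 38): (15, 31, -18), (-18, 41, 5), (5, 39, -26), (-26, 13, 18), (18, 23, -21), (-21, 19, 20), (20, 21, -20), (-20, 19, 21), (21, 23, -18), (-18, 13, 26), … (28 more)
cycles differ ⇒ inequivalent

no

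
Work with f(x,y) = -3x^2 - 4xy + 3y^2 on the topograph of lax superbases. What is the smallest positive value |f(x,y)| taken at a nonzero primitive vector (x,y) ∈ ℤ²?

descent: ρ → (3,4,-3)  [lands on river]
river: ρ → (-3,2,4)
river: ρ → (4,6,-1)
river: ρ → (-1,6,4)
river: ρ → (4,2,-3)
river: ρ → (-3,4,3)
river: ρ → (3,2,-4)
river: ρ → (-4,6,1)
river: ρ → (1,6,-4)
river: ρ → (-4,2,3)
closes: descent 1, river 10
min |a| on river = 1

1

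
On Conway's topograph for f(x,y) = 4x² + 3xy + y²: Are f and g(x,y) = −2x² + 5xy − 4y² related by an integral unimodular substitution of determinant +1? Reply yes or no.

D₁ = -7, D₂ = -7
f: flip: (4,3,1)→(1,-3,4)
f: translate: b→1 (≡-3 mod 2), so (1,-3,4)→(1,1,2)
f: reduced (well bottom): (1,1,2) with a≤c, −a<b≤a
g is negative-definite; reduce −g:
−g: translate: b→-1 (≡-5 mod 4), so (2,-5,4)→(2,-1,1)
−g: flip: (2,-1,1)→(1,1,2)
−g: reduced (well bottom): (1,1,2) with a≤c, −a<b≤a
flip sign back: reduced form of g is (-1,-1,-2)
reduced forms (1, 1, 2) vs (-1, -1, -2) ⇒ inequivalent

no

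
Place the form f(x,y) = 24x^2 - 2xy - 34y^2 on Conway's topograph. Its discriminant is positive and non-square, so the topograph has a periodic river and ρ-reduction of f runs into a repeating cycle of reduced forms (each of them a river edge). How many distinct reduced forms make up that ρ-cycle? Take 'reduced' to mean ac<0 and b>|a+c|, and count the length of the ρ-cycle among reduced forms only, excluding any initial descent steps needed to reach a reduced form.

D = 3268, ⌊√D⌋ = 57
descent: ρ → (-34,2,24)
descent: ρ → (24,46,-12)  [lands on river]
river: ρ → (-12,50,16)
river: ρ → (16,46,-18)
river: ρ → (-18,26,36)
river: ρ → (36,46,-8)
river: ρ → (-8,50,24)
ρ-cycle length = 6 (tail of 2 descent steps not counted)

6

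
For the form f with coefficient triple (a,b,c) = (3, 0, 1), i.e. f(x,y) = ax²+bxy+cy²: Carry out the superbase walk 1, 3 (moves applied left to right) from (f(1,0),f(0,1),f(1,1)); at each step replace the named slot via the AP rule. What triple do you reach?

start (3,1,4) = (f(1,0),f(0,1),f(1,1))
replace slot 1: 2·(1+4) − 3 = 7 → (7,1,4)
replace slot 3: 2·(7+1) − 4 = 12 → (7,1,12)

7,1,12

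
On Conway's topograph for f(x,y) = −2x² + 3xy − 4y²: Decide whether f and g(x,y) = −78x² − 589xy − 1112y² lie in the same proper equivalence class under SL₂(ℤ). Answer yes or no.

D₁ = -23, D₂ = -23
f is negative-definite; reduce −f:
−f: translate: b→1 (≡-3 mod 4), so (2,-3,4)→(2,1,3)
−f: reduced (well bottom): (2,1,3) with a≤c, −a<b≤a
flip sign back: reduced form of f is (-2,-1,-3)
g is negative-definite; reduce −g:
−g: translate: b→-35 (≡589 mod 156), so (78,589,1112)→(78,-35,4)
−g: flip: (78,-35,4)→(4,35,78)
−g: translate: b→3 (≡35 mod 8), so (4,35,78)→(4,3,2)
−g: flip: (4,3,2)→(2,-3,4)
−g: translate: b→1 (≡-3 mod 4), so (2,-3,4)→(2,1,3)
−g: reduced (well bottom): (2,1,3) with a≤c, −a<b≤a
flip sign back: reduced form of g is (-2,-1,-3)
reduced forms (-2, -1, -3) vs (-2, -1, -3) ⇒ equivalent

yes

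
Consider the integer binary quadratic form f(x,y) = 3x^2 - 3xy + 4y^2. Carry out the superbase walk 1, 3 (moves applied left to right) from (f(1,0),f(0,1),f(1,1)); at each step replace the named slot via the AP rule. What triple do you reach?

start (3,4,4) = (f(1,0),f(0,1),f(1,1))
replace slot 1: 2·(4+4) − 3 = 13 → (13,4,4)
replace slot 3: 2·(13+4) − 4 = 30 → (13,4,30)

13,4,30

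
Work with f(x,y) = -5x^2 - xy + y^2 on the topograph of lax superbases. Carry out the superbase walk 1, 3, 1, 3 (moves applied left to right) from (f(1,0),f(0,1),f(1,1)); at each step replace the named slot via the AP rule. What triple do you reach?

start (-5,1,-5) = (f(1,0),f(0,1),f(1,1))
replace slot 1: 2·(1+(-5)) − (-5) = -3 → (-3,1,-5)
replace slot 3: 2·((-3)+1) − (-5) = 1 → (-3,1,1)
replace slot 1: 2·(1+1) − (-3) = 7 → (7,1,1)
replace slot 3: 2·(7+1) − 1 = 15 → (7,1,15)

7,1,15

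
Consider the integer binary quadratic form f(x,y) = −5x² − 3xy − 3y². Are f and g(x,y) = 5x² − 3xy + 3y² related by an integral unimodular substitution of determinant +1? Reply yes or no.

D₁ = -51, D₂ = -51
f is negative-definite; reduce −f:
−f: flip: (5,3,3)→(3,-3,5)
−f: translate: b→3 (≡-3 mod 6), so (3,-3,5)→(3,3,5)
−f: reduced (well bottom): (3,3,5) with a≤c, −a<b≤a
flip sign back: reduced form of f is (-3,-3,-5)
g: flip: (5,-3,3)→(3,3,5)
g: reduced (well bottom): (3,3,5) with a≤c, −a<b≤a
reduced forms (-3, -3, -5) vs (3, 3, 5) ⇒ inequivalent

no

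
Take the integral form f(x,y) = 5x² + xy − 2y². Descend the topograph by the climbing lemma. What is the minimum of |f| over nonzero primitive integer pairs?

descent: ρ → (-2,3,4)  [lands on river]
river: ρ → (4,5,-1)
river: ρ → (-1,5,4)
river: ρ → (4,3,-2)
river: ρ → (-2,5,2)
river: ρ → (2,3,-4)
river: ρ → (-4,5,1)
river: ρ → (1,5,-4)
river: ρ → (-4,3,2)
river: ρ → (2,5,-2)
closes: descent 1, river 10
min |a| on river = 1

1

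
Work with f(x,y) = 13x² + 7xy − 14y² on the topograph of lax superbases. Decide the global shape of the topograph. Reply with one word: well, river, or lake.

D = b²−4ac = 7² − 4·13·(-14) = 777
D > 0 non-square ⇒ indefinite ⇒ periodic river

river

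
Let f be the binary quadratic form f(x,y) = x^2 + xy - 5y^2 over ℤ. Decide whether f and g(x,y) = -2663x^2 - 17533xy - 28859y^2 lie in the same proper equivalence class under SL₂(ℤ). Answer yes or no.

D₁ = 21, D₂ = 21
river cycle of f (length 2): (1, 3, -3), (-3, 3, 1)
river cycle of g (length 2): (1, 3, -3), (-3, 3, 1)
cycles coincide ⇒ equivalent

yes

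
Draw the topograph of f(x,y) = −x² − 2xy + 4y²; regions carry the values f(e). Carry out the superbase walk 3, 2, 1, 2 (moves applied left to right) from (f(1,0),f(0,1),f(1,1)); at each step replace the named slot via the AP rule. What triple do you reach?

start (-1,4,1) = (f(1,0),f(0,1),f(1,1))
replace slot 3: 2·((-1)+4) − 1 = 5 → (-1,4,5)
replace slot 2: 2·((-1)+5) − 4 = 4 → (-1,4,5)
replace slot 1: 2·(4+5) − (-1) = 19 → (19,4,5)
replace slot 2: 2·(19+5) − 4 = 44 → (19,44,5)

19,44,5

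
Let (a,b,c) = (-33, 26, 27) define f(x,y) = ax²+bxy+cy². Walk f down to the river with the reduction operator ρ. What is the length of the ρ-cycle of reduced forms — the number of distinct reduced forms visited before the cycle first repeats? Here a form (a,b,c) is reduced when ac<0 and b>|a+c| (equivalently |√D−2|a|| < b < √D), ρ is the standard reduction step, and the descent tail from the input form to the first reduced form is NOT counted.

D = 4240, ⌊√D⌋ = 65
river: ρ → (27,28,-32)
river: ρ → (-32,36,23)
river: ρ → (23,56,-12)
river: ρ → (-12,64,3)
river: ρ → (3,62,-33)
river: ρ → (-33,4,32)
river: ρ → (32,60,-5)
river: ρ → (-5,60,32)
river: ρ → (32,4,-33)
river: ρ → (-33,62,3)
river: ρ → (3,64,-12)
river: ρ → (-12,56,23)
river: ρ → (23,36,-32)
river: ρ → (-32,28,27)
river: ρ → (27,26,-33)
river: ρ → (-33,40,20)
river: ρ → (20,40,-33)
river: ρ → (-33,26,27)
ρ-cycle length = 18 (tail of 0 descent steps not counted)

18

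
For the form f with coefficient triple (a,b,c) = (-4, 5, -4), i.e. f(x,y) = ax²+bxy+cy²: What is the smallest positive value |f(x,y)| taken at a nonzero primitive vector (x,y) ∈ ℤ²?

translate: b→3 (≡-5 mod 8), so (4,-5,4)→(4,3,3)
flip: (4,3,3)→(3,-3,4)
translate: b→3 (≡-3 mod 6), so (3,-3,4)→(3,3,4)
reduced (well bottom): (3,3,4) with a≤c, −a<b≤a
well minimum |f| = |-3| = 3 (negative-definite)

3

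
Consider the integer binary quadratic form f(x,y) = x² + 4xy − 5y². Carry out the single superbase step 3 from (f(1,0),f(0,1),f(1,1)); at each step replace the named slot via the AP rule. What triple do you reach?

start (1,-5,0) = (f(1,0),f(0,1),f(1,1))
replace slot 3: 2·(1+(-5)) − 0 = -8 → (1,-5,-8)

1,-5,-8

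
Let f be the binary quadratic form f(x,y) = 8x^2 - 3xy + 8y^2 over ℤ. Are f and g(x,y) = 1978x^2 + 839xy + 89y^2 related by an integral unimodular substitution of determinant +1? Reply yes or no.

D₁ = -247, D₂ = -247
f: flip: (8,-3,8)→(8,3,8)
f: reduced (well bottom): (8,3,8) with a≤c, −a<b≤a
g: flip: (1978,839,89)→(89,-839,1978)
g: translate: b→51 (≡-839 mod 178), so (89,-839,1978)→(89,51,8)
g: flip: (89,51,8)→(8,-51,89)
g: translate: b→-3 (≡-51 mod 16), so (8,-51,89)→(8,-3,8)
g: flip: (8,-3,8)→(8,3,8)
g: reduced (well bottom): (8,3,8) with a≤c, −a<b≤a
reduced forms (8, 3, 8) vs (8, 3, 8) ⇒ equivalent

yes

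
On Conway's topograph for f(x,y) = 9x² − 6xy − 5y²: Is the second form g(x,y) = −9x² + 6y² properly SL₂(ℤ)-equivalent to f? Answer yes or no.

D₁ = 216, D₂ = 216
river cycle of f (length 6): (-5, 6, 9), (9, 12, -2), (-2, 12, 9), (9, 6, -5), (-5, 14, 1), (1, 14, -5)
river cycle of g (length 2): (6, 12, -3), (-3, 12, 6)
cycles differ ⇒ inequivalent

no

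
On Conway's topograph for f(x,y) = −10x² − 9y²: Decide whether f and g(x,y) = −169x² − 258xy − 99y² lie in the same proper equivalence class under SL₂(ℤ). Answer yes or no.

D₁ = -360, D₂ = -360
f is negative-definite; reduce −f:
−f: flip: (10,0,9)→(9,0,10)
−f: reduced (well bottom): (9,0,10) with a≤c, −a<b≤a
flip sign back: reduced form of f is (-9,0,-10)
g is negative-definite; reduce −g:
−g: translate: b→-80 (≡258 mod 338), so (169,258,99)→(169,-80,10)
−g: flip: (169,-80,10)→(10,80,169)
−g: translate: b→0 (≡80 mod 20), so (10,80,169)→(10,0,9)
−g: flip: (10,0,9)→(9,0,10)
−g: reduced (well bottom): (9,0,10) with a≤c, −a<b≤a
flip sign back: reduced form of g is (-9,0,-10)
reduced forms (-9, 0, -10) vs (-9, 0, -10) ⇒ equivalent

yes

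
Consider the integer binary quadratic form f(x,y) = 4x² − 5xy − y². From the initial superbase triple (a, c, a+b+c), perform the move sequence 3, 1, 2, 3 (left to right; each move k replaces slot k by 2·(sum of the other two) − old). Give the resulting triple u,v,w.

start (4,-1,-2) = (f(1,0),f(0,1),f(1,1))
replace slot 3: 2·(4+(-1)) − (-2) = 8 → (4,-1,8)
replace slot 1: 2·((-1)+8) − 4 = 10 → (10,-1,8)
replace slot 2: 2·(10+8) − (-1) = 37 → (10,37,8)
replace slot 3: 2·(10+37) − 8 = 86 → (10,37,86)

10,37,86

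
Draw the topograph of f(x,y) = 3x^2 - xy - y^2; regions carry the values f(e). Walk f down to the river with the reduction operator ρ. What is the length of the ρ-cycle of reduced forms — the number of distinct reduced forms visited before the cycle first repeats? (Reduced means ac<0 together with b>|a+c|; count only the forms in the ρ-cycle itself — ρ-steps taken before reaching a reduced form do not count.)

D = 13, ⌊√D⌋ = 3
descent: ρ → (-1,3,1)  [lands on river]
river: ρ → (1,3,-1)
ρ-cycle length = 2 (tail of 1 descent step not counted)

2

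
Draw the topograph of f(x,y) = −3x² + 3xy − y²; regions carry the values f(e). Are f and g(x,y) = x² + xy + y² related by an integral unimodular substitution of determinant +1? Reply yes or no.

D₁ = -3, D₂ = -3
f is negative-definite; reduce −f:
−f: translate: b→3 (≡-3 mod 6), so (3,-3,1)→(3,3,1)
−f: flip: (3,3,1)→(1,-3,3)
−f: translate: b→1 (≡-3 mod 2), so (1,-3,3)→(1,1,1)
−f: reduced (well bottom): (1,1,1) with a≤c, −a<b≤a
flip sign back: reduced form of f is (-1,-1,-1)
g: reduced (well bottom): (1,1,1) with a≤c, −a<b≤a
reduced forms (-1, -1, -1) vs (1, 1, 1) ⇒ inequivalent

no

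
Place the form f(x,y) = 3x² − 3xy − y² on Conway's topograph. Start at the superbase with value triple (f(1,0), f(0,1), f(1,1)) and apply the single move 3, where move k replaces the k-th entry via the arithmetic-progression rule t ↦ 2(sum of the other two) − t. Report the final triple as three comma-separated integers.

start (3,-1,-1) = (f(1,0),f(0,1),f(1,1))
replace slot 3: 2·(3+(-1)) − (-1) = 5 → (3,-1,5)

3,-1,5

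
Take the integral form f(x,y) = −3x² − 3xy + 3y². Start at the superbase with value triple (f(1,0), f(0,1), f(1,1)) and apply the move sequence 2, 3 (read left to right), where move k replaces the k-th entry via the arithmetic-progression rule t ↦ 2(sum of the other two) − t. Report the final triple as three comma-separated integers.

start (-3,3,-3) = (f(1,0),f(0,1),f(1,1))
replace slot 2: 2·((-3)+(-3)) − 3 = -15 → (-3,-15,-3)
replace slot 3: 2·((-3)+(-15)) − (-3) = -33 → (-3,-15,-33)

-3,-15,-33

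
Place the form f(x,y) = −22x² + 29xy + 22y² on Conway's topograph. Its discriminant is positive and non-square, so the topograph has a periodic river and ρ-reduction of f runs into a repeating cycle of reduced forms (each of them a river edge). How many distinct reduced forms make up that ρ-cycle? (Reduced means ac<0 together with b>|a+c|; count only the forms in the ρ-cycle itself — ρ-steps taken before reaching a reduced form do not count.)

D = 2777, ⌊√D⌋ = 52
river: ρ → (22,15,-29)
river: ρ → (-29,43,8)
river: ρ → (8,37,-44)
river: ρ → (-44,51,1)
river: ρ → (1,51,-44)
river: ρ → (-44,37,8)
river: ρ → (8,43,-29)
river: ρ → (-29,15,22)
river: ρ → (22,29,-22)
river: ρ → (-22,15,29)
river: ρ → (29,43,-8)
river: ρ → (-8,37,44)
river: ρ → (44,51,-1)
river: ρ → (-1,51,44)
river: ρ → (44,37,-8)
river: ρ → (-8,43,29)
river: ρ → (29,15,-22)
river: ρ → (-22,29,22)
ρ-cycle length = 18 (tail of 0 descent steps not counted)

18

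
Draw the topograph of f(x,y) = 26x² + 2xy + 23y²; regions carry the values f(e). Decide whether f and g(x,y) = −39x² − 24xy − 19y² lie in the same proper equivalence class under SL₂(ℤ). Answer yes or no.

D₁ = -2388, D₂ = -2388
f: flip: (26,2,23)→(23,-2,26)
f: reduced (well bottom): (23,-2,26) with a≤c, −a<b≤a
g is negative-definite; reduce −g:
−g: flip: (39,24,19)→(19,-24,39)
−g: translate: b→14 (≡-24 mod 38), so (19,-24,39)→(19,14,34)
−g: reduced (well bottom): (19,14,34) with a≤c, −a<b≤a
flip sign back: reduced form of g is (-19,-14,-34)
reduced forms (23, -2, 26) vs (-19, -14, -34) ⇒ inequivalent

no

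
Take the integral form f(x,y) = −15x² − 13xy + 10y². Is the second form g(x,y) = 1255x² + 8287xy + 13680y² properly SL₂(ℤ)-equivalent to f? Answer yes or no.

D₁ = 769, D₂ = 769
river cycle of f (length 70): (10, 13, -15), (-15, 17, 8), (8, 15, -17), (-17, 19, 6), (6, 17, -20), (-20, 23, 3), (3, 25, -12), (-12, 23, 5), (5, 27, -2), (-2, 25, 18), … (60 more)
river cycle of g (length 70): (10, 13, -15), (-15, 17, 8), (8, 15, -17), (-17, 19, 6), (6, 17, -20), (-20, 23, 3), (3, 25, -12), (-12, 23, 5), (5, 27, -2), (-2, 25, 18), … (60 more)
cycles coincide ⇒ equivalent

yes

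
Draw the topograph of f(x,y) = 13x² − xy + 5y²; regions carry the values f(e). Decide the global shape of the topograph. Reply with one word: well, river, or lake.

D = b²−4ac = (-1)² − 4·13·5 = -259
D < 0 ⇒ definite ⇒ every region one sign ⇒ single well

well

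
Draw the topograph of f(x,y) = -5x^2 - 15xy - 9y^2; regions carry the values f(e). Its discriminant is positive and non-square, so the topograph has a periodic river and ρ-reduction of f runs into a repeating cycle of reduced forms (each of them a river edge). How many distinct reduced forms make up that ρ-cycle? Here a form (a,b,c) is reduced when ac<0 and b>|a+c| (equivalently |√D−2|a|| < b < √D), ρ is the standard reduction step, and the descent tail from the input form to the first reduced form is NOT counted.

D = 45, ⌊√D⌋ = 6
descent: ρ → (-9,-3,1)
descent: ρ → (1,5,-5)  [lands on river]
river: ρ → (-5,5,1)
ρ-cycle length = 2 (tail of 2 descent steps not counted)

2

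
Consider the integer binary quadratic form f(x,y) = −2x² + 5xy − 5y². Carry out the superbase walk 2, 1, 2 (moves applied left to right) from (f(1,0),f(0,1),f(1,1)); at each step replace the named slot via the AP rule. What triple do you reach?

start (-2,-5,-2) = (f(1,0),f(0,1),f(1,1))
replace slot 2: 2·((-2)+(-2)) − (-5) = -3 → (-2,-3,-2)
replace slot 1: 2·((-3)+(-2)) − (-2) = -8 → (-8,-3,-2)
replace slot 2: 2·((-8)+(-2)) − (-3) = -17 → (-8,-17,-2)

-8,-17,-2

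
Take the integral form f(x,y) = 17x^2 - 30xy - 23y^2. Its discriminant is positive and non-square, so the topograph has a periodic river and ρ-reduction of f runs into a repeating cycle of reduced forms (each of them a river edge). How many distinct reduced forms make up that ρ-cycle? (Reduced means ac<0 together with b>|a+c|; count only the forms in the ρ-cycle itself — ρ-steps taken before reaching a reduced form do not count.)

D = 2464, ⌊√D⌋ = 49
descent: ρ → (-23,30,17)  [lands on river]
river: ρ → (17,38,-15)
river: ρ → (-15,22,33)
river: ρ → (33,44,-4)
river: ρ → (-4,44,33)
river: ρ → (33,22,-15)
river: ρ → (-15,38,17)
river: ρ → (17,30,-23)
river: ρ → (-23,16,24)
river: ρ → (24,32,-15)
river: ρ → (-15,28,28)
river: ρ → (28,28,-15)
river: ρ → (-15,32,24)
river: ρ → (24,16,-23)
ρ-cycle length = 14 (tail of 1 descent step not counted)

14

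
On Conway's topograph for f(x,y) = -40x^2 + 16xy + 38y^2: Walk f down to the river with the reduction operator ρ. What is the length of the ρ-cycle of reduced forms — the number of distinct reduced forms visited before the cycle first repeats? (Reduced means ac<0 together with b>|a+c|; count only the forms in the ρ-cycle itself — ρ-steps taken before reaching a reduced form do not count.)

D = 6336, ⌊√D⌋ = 79
river: ρ → (38,60,-18)
river: ρ → (-18,48,56)
river: ρ → (56,64,-10)
river: ρ → (-10,76,14)
river: ρ → (14,64,-40)
river: ρ → (-40,16,38)
ρ-cycle length = 6 (tail of 0 descent steps not counted)

6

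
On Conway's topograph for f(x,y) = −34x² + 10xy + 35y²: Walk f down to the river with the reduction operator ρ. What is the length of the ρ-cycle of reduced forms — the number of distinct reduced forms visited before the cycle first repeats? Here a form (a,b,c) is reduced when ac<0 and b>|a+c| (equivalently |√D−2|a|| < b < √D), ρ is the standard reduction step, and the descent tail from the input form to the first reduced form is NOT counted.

D = 4860, ⌊√D⌋ = 69
river: ρ → (35,60,-9)
river: ρ → (-9,66,14)
river: ρ → (14,46,-49)
river: ρ → (-49,52,11)
river: ρ → (11,58,-34)
river: ρ → (-34,10,35)
ρ-cycle length = 6 (tail of 0 descent steps not counted)

6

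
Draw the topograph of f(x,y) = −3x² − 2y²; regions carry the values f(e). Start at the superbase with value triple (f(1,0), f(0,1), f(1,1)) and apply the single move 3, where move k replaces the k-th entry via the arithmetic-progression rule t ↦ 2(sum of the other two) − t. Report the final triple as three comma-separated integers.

start (-3,-2,-5) = (f(1,0),f(0,1),f(1,1))
replace slot 3: 2·((-3)+(-2)) − (-5) = -5 → (-3,-2,-5)

-3,-2,-5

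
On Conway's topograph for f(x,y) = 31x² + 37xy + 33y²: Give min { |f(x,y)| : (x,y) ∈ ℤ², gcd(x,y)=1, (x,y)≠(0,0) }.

translate: b→-25 (≡37 mod 62), so (31,37,33)→(31,-25,27)
flip: (31,-25,27)→(27,25,31)
reduced (well bottom): (27,25,31) with a≤c, −a<b≤a
well minimum = a = 27

27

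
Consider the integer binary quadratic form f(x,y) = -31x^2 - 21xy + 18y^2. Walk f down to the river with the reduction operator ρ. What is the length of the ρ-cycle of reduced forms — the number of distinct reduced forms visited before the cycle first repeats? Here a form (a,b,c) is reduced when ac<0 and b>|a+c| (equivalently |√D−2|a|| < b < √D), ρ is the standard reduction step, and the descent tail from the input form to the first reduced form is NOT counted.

D = 2673, ⌊√D⌋ = 51
descent: ρ → (18,21,-31)  [lands on river]
river: ρ → (-31,41,8)
river: ρ → (8,39,-36)
river: ρ → (-36,33,11)
river: ρ → (11,33,-36)
river: ρ → (-36,39,8)
river: ρ → (8,41,-31)
river: ρ → (-31,21,18)
river: ρ → (18,51,-1)
river: ρ → (-1,51,18)
ρ-cycle length = 10 (tail of 1 descent step not counted)

10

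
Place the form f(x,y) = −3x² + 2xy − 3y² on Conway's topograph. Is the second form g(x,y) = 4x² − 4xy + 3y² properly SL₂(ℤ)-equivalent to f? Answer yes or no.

D₁ = -32, D₂ = -32
f is negative-definite; reduce −f:
−f: flip: (3,-2,3)→(3,2,3)
−f: reduced (well bottom): (3,2,3) with a≤c, −a<b≤a
flip sign back: reduced form of f is (-3,-2,-3)
g: translate: b→4 (≡-4 mod 8), so (4,-4,3)→(4,4,3)
g: flip: (4,4,3)→(3,-4,4)
g: translate: b→2 (≡-4 mod 6), so (3,-4,4)→(3,2,3)
g: reduced (well bottom): (3,2,3) with a≤c, −a<b≤a
reduced forms (-3, -2, -3) vs (3, 2, 3) ⇒ inequivalent

no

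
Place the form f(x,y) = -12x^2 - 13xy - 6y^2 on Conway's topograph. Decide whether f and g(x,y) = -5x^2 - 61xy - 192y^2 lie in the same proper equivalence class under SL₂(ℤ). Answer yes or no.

D₁ = -119, D₂ = -119
f is negative-definite; reduce −f:
−f: translate: b→-11 (≡13 mod 24), so (12,13,6)→(12,-11,5)
−f: flip: (12,-11,5)→(5,11,12)
−f: translate: b→1 (≡11 mod 10), so (5,11,12)→(5,1,6)
−f: reduced (well bottom): (5,1,6) with a≤c, −a<b≤a
flip sign back: reduced form of f is (-5,-1,-6)
g is negative-definite; reduce −g:
−g: translate: b→1 (≡61 mod 10), so (5,61,192)→(5,1,6)
−g: reduced (well bottom): (5,1,6) with a≤c, −a<b≤a
flip sign back: reduced form of g is (-5,-1,-6)
reduced forms (-5, -1, -6) vs (-5, -1, -6) ⇒ equivalent

yes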